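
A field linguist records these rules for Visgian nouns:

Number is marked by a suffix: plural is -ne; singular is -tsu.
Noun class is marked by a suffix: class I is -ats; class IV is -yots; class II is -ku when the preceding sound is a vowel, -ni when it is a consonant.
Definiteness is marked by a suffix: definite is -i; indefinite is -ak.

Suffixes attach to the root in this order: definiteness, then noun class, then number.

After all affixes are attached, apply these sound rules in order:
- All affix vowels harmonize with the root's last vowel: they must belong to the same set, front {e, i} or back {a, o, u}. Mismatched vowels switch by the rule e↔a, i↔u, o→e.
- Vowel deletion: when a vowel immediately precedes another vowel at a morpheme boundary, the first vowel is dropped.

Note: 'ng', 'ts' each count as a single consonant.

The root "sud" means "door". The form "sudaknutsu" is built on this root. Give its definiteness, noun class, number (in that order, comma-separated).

indefinite, class II, singular

Segment: sud-ak-ni-tsu.
definiteness: -ak → indefinite.
noun class: -ku/ni → class II.
number: -tsu → singular.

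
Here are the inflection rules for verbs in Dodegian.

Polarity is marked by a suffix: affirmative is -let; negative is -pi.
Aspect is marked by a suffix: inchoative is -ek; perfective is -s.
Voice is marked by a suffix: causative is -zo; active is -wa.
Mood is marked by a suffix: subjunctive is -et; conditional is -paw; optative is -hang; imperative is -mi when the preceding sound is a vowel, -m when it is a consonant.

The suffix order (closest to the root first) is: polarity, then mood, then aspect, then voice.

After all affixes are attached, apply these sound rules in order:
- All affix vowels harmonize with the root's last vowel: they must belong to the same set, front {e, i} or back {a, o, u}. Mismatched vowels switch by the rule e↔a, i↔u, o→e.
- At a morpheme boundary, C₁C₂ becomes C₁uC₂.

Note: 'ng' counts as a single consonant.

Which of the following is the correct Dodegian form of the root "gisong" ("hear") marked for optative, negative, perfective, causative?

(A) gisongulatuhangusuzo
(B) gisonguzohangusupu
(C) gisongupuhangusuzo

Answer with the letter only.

C

Attach polarity negative -pi → gisongpi.
Attach mood optative -hang → gisongpihang.
Attach aspect perfective -s → gisongpihangs.
Attach voice causative -zo → gisongpihangszo.
Apply vowel harmony: gisongpihangszo → gisongpuhangszo.
Apply epenthesis: gisongpuhangszo → gisongupuhangusuzo.
So the correct form is gisongupuhangusuzo, option (C).
(B) gisonguzohangusupu is wrong: it has the affixes in the wrong order.
(A) gisongulatuhangusuzo is wrong: it uses affirmative instead of negative for polarity.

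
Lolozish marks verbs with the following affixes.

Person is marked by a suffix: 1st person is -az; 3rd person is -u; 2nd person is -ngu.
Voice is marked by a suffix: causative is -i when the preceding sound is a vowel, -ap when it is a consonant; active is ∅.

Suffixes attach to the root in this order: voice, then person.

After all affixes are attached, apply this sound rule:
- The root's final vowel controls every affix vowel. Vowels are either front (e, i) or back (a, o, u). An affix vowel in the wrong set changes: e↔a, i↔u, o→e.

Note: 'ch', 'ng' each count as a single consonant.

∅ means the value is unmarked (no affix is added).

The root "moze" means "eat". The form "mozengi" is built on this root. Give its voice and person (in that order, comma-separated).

Segment: moze-ngu.
voice: ∅ → active.
person: -ngu → 2nd person.

active, 2nd person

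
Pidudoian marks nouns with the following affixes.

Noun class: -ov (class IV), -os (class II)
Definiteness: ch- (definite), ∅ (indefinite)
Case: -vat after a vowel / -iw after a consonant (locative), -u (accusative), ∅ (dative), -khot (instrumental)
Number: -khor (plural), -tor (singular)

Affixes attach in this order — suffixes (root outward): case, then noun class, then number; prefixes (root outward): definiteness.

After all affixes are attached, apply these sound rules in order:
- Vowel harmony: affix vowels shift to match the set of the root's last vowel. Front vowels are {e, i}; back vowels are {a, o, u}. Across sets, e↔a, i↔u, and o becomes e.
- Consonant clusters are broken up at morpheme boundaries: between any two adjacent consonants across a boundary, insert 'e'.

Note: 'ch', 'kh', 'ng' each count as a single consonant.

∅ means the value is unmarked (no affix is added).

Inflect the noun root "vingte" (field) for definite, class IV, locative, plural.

chevingtevetevekher

Attach definiteness definite ch- → chvingte.
Attach case locative -vat (after vowel 'e') → chvingtevat.
Attach noun class class IV -ov → chvingtevatov.
Attach number plural -khor → chvingtevatovkhor.
Apply vowel harmony: chvingtevatovkhor → chvingtevetevkher.
Apply epenthesis: chvingtevetevkher → chevingtevetevekher.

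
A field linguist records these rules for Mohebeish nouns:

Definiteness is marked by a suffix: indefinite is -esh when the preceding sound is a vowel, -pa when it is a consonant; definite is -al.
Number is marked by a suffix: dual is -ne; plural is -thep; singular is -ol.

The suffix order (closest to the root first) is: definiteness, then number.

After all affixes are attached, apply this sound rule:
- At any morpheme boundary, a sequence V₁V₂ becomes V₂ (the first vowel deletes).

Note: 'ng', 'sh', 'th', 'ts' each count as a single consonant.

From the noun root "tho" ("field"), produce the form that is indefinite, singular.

Attach definiteness indefinite -esh (after vowel 'o') → thoesh.
Attach number singular -ol → thoeshol.
Apply vowel deletion: thoeshol → theshol.

theshol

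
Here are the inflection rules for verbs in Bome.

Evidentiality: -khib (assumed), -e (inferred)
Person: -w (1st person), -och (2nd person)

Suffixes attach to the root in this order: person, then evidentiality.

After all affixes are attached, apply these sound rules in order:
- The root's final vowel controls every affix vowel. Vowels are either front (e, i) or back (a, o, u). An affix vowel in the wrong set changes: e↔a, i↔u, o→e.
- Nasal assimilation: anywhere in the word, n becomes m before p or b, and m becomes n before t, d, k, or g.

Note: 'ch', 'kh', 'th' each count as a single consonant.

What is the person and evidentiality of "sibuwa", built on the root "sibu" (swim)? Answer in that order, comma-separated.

1st person, inferred

Segment: sibu-w-e.
person: -w → 1st person.
evidentiality: -e → inferred.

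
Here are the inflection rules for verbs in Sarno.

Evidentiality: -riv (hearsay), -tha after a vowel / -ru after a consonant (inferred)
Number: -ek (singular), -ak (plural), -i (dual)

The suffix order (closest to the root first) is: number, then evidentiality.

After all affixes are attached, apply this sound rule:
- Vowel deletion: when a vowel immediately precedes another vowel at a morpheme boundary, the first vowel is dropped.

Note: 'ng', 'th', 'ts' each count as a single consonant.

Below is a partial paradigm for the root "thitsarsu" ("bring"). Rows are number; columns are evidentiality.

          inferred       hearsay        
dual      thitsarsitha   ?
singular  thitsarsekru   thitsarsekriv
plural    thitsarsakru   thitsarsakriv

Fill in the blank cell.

thitsarsiriv

Attach number dual -i → thitsarsui.
Attach evidentiality hearsay -riv → thitsarsuiriv.
Apply vowel deletion: thitsarsuiriv → thitsarsiriv.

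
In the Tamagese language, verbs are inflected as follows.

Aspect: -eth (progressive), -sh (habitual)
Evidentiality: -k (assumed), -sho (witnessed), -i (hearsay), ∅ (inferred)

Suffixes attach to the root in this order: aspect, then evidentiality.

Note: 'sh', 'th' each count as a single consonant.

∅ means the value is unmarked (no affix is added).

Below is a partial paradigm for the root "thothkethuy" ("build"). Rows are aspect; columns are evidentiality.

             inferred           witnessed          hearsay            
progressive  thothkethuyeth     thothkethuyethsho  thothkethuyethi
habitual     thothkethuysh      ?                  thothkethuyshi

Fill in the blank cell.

thothkethuyshsho

Attach aspect habitual -sh → thothkethuysh.
Attach evidentiality witnessed -sho → thothkethuyshsho.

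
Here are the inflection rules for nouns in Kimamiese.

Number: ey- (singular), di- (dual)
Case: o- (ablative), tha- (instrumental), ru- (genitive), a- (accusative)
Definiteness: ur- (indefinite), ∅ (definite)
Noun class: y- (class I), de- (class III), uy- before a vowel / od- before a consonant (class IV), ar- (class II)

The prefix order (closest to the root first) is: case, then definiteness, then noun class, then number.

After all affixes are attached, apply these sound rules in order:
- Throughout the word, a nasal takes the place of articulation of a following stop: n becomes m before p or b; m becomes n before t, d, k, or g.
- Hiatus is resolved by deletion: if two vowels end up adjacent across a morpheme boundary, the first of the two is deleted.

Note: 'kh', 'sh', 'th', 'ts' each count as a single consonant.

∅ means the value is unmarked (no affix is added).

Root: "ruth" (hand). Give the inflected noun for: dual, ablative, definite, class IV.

Attach case ablative o- → oruth.
definiteness = definite: zero marking, form stays oruth.
Attach noun class class IV uy- (before vowel 'o') → uyoruth.
Attach number dual di- → diuyoruth.
Nasal assimilation: no change.
Apply vowel deletion: diuyoruth → duyoruth.

duyoruth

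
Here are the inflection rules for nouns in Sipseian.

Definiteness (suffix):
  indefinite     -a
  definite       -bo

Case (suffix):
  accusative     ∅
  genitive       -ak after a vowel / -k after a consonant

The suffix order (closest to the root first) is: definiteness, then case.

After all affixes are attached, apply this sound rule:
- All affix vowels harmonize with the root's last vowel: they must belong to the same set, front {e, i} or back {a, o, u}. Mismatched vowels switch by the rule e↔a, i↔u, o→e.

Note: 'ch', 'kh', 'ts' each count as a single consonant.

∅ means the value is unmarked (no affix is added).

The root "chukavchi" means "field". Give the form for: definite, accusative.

chukavchibe

Attach definiteness definite -bo → chukavchibo.
case = accusative: zero marking, form stays chukavchibo.
Apply vowel harmony: chukavchibo → chukavchibe.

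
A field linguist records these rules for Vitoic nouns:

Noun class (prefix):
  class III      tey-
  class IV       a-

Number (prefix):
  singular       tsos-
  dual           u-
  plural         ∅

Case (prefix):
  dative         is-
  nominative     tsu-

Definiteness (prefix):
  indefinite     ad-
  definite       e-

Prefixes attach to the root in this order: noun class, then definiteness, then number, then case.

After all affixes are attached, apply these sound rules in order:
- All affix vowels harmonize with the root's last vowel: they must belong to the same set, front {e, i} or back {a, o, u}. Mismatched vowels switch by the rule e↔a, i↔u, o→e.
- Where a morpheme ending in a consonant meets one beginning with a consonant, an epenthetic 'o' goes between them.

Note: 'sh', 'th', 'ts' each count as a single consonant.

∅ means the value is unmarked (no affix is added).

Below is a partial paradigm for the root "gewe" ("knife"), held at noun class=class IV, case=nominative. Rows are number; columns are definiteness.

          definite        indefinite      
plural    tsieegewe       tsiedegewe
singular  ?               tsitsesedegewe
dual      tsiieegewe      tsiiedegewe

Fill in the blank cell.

tsitseseegewe

Attach noun class class IV a- → agewe.
Attach definiteness definite e- → eagewe.
Attach number singular tsos- → tsoseagewe.
Attach case nominative tsu- → tsutsoseagewe.
Apply vowel harmony: tsutsoseagewe → tsitseseegewe.
Epenthesis: no change.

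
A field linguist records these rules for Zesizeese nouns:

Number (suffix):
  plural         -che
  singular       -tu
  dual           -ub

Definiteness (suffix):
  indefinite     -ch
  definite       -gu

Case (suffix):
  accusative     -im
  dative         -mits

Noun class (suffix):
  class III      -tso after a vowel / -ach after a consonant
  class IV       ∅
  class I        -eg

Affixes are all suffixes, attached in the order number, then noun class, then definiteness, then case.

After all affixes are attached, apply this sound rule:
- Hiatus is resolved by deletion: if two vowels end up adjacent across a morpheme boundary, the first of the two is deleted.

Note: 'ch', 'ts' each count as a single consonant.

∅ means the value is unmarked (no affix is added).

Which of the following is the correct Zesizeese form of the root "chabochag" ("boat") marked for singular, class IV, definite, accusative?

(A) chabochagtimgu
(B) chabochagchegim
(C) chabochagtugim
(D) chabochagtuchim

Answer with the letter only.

Attach number singular -tu → chabochagtu.
noun class = class IV: zero marking, form stays chabochagtu.
Attach definiteness definite -gu → chabochagtugu.
Attach case accusative -im → chabochagtuguim.
Apply vowel deletion: chabochagtuguim → chabochagtugim.
So the correct form is chabochagtugim, option (C).
(A) chabochagtimgu is wrong: it has the affixes in the wrong order.
(B) chabochagchegim is wrong: it uses plural instead of singular for number.
(D) chabochagtuchim is wrong: it uses indefinite instead of definite for definiteness.

C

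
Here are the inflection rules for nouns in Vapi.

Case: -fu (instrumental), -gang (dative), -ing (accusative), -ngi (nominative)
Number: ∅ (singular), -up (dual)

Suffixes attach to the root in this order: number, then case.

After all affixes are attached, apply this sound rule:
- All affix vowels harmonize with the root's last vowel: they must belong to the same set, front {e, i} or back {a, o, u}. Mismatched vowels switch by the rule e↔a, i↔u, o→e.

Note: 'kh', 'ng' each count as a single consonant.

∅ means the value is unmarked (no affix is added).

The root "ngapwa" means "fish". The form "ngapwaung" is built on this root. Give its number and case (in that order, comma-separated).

Segment: ngapwa-ing.
number: ∅ → singular.
case: -ing → accusative.

singular, accusative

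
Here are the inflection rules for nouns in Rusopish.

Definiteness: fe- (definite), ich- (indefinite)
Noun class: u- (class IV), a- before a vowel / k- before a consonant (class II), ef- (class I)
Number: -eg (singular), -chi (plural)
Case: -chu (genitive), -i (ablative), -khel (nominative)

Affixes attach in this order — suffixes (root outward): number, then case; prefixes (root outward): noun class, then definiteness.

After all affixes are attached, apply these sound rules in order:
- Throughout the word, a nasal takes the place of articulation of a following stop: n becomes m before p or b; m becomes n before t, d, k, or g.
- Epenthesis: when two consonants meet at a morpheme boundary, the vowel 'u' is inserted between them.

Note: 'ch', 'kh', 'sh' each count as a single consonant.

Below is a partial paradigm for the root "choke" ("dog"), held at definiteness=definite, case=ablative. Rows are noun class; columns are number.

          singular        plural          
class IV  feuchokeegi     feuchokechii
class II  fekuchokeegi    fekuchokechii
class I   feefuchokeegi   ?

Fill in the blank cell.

Attach noun class class I ef- → efchoke.
Attach number plural -chi → efchokechi.
Attach definiteness definite fe- → feefchokechi.
Attach case ablative -i → feefchokechii.
Nasal assimilation: no change.
Apply epenthesis: feefchokechii → feefuchokechii.

feefuchokechii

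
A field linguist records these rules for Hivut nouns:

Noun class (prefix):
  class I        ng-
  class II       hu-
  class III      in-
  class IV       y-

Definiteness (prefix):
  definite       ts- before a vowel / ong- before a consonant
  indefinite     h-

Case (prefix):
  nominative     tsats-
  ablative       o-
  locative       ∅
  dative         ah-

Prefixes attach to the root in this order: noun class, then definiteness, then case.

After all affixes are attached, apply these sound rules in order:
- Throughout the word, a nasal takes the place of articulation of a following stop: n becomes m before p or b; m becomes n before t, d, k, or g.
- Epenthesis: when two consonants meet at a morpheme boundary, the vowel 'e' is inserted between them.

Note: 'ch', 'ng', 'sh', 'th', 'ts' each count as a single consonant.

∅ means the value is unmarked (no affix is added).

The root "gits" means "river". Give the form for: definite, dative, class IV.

ahongeyegits

Attach noun class class IV y- → ygits.
Attach definiteness definite ong- (before consonant 'y') → ongygits.
Attach case dative ah- → ahongygits.
Nasal assimilation: no change.
Apply epenthesis: ahongygits → ahongeyegits.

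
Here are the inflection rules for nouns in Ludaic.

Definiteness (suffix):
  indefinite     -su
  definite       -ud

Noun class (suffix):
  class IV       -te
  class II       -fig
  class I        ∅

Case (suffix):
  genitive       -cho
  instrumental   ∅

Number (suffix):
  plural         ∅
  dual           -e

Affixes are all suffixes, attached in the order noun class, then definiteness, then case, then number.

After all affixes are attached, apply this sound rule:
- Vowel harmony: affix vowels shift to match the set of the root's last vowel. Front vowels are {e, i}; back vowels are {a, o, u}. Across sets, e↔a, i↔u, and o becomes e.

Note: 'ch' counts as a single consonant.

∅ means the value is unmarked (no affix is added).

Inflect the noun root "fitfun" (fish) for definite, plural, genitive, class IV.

Attach noun class class IV -te → fitfunte.
Attach definiteness definite -ud → fitfunteud.
Attach case genitive -cho → fitfunteudcho.
number = plural: zero marking, form stays fitfunteudcho.
Apply vowel harmony: fitfunteudcho → fitfuntaudcho.

fitfuntaudcho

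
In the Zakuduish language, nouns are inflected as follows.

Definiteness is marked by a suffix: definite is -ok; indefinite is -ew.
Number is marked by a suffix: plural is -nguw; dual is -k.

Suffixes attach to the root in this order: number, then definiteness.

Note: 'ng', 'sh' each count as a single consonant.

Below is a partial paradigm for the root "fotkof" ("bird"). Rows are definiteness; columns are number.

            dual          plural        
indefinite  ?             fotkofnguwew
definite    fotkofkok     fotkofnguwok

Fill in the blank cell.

fotkofkew

Attach number dual -k → fotkofk.
Attach definiteness indefinite -ew → fotkofkew.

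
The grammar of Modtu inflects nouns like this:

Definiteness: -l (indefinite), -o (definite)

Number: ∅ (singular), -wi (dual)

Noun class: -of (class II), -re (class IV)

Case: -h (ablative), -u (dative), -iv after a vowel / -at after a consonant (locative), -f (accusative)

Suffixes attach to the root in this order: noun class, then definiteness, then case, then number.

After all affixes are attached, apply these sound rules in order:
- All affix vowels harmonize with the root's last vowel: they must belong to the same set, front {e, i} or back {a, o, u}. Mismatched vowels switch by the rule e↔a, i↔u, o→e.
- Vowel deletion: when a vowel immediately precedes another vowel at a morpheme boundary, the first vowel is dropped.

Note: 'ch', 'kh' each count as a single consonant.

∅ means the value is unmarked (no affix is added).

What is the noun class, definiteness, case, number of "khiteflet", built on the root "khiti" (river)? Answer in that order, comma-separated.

class II, indefinite, locative, singular

Segment: khiti-of-l-at.
noun class: -of → class II.
definiteness: -l → indefinite.
case: -iv/at → locative.
number: ∅ → singular.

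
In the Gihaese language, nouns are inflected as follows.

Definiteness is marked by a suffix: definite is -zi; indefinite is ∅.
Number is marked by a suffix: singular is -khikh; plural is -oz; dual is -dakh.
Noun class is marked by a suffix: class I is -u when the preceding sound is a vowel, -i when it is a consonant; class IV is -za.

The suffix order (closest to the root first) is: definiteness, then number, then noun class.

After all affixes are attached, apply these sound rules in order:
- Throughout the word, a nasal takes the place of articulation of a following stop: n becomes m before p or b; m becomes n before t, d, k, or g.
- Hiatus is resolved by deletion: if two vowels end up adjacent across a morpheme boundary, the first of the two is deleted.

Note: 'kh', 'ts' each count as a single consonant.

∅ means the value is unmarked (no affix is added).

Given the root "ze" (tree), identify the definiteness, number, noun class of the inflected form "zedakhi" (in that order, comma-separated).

Segment: ze-dakh-i.
definiteness: ∅ → indefinite.
number: -dakh → dual.
noun class: -u/i → class I.

indefinite, dual, class I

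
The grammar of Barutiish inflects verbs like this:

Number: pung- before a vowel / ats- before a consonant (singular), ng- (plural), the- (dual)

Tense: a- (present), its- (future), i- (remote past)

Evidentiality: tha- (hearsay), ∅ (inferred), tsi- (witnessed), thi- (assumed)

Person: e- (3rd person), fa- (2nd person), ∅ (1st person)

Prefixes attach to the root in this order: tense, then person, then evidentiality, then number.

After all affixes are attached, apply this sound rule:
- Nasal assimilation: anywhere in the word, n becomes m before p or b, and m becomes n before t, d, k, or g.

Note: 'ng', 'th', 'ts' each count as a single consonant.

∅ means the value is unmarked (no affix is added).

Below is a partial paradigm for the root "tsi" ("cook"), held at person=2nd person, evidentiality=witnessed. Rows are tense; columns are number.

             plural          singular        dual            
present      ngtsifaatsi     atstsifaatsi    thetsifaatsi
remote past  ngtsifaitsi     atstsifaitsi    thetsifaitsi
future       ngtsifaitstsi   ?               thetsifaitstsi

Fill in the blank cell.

atstsifaitstsi

Attach tense future its- → itstsi.
Attach person 2nd person fa- → faitstsi.
Attach evidentiality witnessed tsi- → tsifaitstsi.
Attach number singular ats- (before consonant 'ts') → atstsifaitstsi.
Nasal assimilation: no change.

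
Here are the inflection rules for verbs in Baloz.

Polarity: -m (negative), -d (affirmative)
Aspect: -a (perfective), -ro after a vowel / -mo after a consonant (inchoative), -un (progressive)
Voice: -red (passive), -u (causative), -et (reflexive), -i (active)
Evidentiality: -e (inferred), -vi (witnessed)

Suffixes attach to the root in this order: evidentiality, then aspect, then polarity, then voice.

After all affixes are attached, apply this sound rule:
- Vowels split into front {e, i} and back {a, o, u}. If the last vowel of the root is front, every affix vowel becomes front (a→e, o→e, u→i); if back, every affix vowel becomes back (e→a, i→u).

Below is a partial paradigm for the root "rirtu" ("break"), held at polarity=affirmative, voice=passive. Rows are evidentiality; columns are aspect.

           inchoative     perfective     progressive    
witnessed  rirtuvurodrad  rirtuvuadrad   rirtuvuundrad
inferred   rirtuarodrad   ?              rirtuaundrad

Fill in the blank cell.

rirtuaadrad

Attach evidentiality inferred -e → rirtue.
Attach aspect perfective -a → rirtuea.
Attach polarity affirmative -d → rirtuead.
Attach voice passive -red → rirtueadred.
Apply vowel harmony: rirtueadred → rirtuaadrad.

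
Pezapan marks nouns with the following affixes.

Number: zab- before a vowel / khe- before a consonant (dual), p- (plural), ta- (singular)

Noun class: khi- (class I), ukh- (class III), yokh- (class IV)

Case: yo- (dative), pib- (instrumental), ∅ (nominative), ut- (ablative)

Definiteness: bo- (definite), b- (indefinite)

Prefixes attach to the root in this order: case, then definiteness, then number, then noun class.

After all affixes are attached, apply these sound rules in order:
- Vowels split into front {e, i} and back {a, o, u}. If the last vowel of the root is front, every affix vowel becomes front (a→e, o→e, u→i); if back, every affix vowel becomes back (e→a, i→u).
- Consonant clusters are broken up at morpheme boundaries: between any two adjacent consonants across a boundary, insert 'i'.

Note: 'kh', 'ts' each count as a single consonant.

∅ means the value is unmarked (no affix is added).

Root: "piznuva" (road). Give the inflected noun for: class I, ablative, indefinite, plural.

Attach case ablative ut- → utpiznuva.
Attach definiteness indefinite b- → butpiznuva.
Attach number plural p- → pbutpiznuva.
Attach noun class class I khi- → khipbutpiznuva.
Apply vowel harmony: khipbutpiznuva → khupbutpiznuva.
Apply epenthesis: khupbutpiznuva → khupibutipiznuva.

khupibutipiznuva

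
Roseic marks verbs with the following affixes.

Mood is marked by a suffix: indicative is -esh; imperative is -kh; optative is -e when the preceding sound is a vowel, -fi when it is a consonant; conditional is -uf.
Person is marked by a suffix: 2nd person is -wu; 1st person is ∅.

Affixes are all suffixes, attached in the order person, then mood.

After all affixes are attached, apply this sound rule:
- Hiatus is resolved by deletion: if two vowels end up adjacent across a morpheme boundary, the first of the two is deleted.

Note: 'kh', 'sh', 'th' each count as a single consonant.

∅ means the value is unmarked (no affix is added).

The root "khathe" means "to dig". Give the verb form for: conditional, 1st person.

person = 1st person: zero marking, form stays khathe.
Attach mood conditional -uf → khatheuf.
Apply vowel deletion: khatheuf → khathuf.

khathuf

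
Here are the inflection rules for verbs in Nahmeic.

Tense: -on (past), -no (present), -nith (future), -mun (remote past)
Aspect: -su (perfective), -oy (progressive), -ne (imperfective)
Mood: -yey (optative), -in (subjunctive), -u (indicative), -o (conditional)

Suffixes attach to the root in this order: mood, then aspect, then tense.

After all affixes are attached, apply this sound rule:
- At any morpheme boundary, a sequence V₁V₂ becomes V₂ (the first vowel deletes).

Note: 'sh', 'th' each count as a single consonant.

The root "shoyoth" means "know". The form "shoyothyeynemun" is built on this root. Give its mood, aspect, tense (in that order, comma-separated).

optative, imperfective, remote past

Segment: shoyoth-yey-ne-mun.
mood: -yey → optative.
aspect: -ne → imperfective.
tense: -mun → remote past.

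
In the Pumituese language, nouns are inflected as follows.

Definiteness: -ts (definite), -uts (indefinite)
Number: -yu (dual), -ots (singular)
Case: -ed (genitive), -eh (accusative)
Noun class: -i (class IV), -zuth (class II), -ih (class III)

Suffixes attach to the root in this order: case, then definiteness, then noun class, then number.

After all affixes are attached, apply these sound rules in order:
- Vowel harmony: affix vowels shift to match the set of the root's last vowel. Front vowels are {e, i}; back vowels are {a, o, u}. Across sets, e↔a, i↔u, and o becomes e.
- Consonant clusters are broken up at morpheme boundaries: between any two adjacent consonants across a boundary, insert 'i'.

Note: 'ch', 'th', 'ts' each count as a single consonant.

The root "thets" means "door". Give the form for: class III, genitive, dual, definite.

Attach case genitive -ed → thetsed.
Attach definiteness definite -ts → thetsedts.
Attach noun class class III -ih → thetsedtsih.
Attach number dual -yu → thetsedtsihyu.
Apply vowel harmony: thetsedtsihyu → thetsedtsihyi.
Apply epenthesis: thetsedtsihyi → thetseditsihiyi.

thetseditsihiyi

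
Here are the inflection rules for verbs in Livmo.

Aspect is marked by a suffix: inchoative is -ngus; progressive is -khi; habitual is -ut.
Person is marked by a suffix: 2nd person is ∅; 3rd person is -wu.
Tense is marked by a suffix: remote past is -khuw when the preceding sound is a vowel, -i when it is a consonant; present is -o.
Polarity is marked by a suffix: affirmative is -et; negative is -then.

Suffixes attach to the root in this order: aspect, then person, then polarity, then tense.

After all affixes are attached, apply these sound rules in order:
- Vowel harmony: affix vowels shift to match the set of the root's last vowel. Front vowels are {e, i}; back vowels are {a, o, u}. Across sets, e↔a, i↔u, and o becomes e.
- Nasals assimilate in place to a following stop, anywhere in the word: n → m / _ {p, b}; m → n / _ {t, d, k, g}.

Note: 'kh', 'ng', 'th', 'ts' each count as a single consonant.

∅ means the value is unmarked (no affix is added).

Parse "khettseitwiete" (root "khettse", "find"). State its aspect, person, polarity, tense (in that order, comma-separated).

habitual, 3rd person, affirmative, present

Segment: khettse-ut-wu-et-o.
aspect: -ut → habitual.
person: -wu → 3rd person.
polarity: -et → affirmative.
tense: -o → present.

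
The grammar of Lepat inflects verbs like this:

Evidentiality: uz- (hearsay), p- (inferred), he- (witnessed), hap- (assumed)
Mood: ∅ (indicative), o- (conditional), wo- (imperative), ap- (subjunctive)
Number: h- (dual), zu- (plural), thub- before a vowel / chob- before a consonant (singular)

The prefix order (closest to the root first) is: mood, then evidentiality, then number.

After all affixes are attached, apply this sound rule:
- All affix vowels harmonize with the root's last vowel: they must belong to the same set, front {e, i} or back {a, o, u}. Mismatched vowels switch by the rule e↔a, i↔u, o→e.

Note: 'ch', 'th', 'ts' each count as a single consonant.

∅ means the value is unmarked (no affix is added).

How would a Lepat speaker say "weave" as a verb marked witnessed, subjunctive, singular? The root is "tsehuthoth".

Attach mood subjunctive ap- → aptsehuthoth.
Attach evidentiality witnessed he- → heaptsehuthoth.
Attach number singular chob- (before consonant 'h') → chobheaptsehuthoth.
Apply vowel harmony: chobheaptsehuthoth → chobhaaptsehuthoth.

chobhaaptsehuthoth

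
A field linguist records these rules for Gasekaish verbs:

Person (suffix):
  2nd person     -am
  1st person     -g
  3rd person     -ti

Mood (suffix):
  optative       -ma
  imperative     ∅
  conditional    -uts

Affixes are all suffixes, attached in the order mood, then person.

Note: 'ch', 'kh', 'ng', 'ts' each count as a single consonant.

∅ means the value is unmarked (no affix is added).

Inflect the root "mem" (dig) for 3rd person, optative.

memmati

Attach mood optative -ma → memma.
Attach person 3rd person -ti → memmati.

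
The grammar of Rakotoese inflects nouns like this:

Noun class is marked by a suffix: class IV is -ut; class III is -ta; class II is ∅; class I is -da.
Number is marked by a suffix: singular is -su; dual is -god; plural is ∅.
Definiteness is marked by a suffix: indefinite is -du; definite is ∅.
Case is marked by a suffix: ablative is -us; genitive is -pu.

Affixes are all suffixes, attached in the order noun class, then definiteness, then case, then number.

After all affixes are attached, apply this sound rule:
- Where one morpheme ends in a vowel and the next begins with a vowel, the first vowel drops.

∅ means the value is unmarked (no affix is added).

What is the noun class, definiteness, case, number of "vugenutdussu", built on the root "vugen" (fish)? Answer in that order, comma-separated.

Segment: vugen-ut-du-us-su.
noun class: -ut → class IV.
definiteness: -du → indefinite.
case: -us → ablative.
number: -su → singular.

class IV, indefinite, ablative, singular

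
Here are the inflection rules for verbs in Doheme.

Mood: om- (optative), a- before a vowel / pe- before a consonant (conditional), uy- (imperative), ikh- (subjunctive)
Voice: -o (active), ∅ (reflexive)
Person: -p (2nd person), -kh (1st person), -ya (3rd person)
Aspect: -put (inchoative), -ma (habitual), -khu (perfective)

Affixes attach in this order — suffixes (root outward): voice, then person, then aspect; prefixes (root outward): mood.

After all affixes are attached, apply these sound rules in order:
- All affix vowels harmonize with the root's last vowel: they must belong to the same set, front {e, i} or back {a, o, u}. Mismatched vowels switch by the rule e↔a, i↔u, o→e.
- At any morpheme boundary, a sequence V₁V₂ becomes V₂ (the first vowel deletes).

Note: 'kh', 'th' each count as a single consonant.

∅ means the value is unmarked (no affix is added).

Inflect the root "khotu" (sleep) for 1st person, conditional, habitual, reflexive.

Attach mood conditional pe- (before consonant 'kh') → pekhotu.
voice = reflexive: zero marking, form stays pekhotu.
Attach person 1st person -kh → pekhotukh.
Attach aspect habitual -ma → pekhotukhma.
Apply vowel harmony: pekhotukhma → pakhotukhma.
Vowel deletion: no change.

pakhotukhma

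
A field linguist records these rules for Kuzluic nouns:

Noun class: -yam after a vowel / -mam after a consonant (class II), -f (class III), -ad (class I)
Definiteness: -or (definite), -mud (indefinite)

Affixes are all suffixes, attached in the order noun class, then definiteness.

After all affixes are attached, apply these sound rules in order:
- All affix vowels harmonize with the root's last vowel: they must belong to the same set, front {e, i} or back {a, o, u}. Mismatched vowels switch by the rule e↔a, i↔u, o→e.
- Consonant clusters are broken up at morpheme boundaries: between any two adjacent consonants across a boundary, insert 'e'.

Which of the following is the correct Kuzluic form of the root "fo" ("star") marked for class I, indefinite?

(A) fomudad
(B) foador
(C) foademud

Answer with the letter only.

C

Attach noun class class I -ad → foad.
Attach definiteness indefinite -mud → foadmud.
Vowel harmony: no change.
Apply epenthesis: foadmud → foademud.
So the correct form is foademud, option (C).
(B) foador is wrong: it uses definite instead of indefinite for definiteness.
(A) fomudad is wrong: it has the affixes in the wrong order.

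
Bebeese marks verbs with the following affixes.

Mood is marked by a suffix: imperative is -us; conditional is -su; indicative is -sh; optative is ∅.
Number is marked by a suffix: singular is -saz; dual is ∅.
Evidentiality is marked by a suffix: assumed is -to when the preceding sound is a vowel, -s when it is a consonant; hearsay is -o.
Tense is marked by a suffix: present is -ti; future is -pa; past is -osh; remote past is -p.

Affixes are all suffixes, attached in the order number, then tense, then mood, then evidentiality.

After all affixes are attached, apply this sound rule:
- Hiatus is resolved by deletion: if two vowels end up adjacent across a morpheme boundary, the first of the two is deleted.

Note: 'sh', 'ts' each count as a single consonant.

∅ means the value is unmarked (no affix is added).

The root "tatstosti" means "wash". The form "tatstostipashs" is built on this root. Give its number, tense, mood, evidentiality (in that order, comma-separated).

Segment: tatstosti-pa-sh-s.
number: ∅ → dual.
tense: -pa → future.
mood: -sh → indicative.
evidentiality: -to/s → assumed.

dual, future, indicative, assumed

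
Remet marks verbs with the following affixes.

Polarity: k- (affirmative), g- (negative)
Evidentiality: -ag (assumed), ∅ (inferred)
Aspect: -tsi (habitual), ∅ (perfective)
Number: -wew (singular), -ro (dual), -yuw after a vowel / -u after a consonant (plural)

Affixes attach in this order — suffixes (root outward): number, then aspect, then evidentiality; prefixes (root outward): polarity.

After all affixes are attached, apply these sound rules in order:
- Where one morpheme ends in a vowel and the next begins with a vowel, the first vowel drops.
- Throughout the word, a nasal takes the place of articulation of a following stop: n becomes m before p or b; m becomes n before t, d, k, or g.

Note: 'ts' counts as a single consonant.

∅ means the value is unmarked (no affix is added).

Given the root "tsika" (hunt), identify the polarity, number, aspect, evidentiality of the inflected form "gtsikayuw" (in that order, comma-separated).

Segment: g-tsika-yuw.
polarity: g- → negative.
number: -yuw/u → plural.
aspect: ∅ → perfective.
evidentiality: ∅ → inferred.

negative, plural, perfective, inferred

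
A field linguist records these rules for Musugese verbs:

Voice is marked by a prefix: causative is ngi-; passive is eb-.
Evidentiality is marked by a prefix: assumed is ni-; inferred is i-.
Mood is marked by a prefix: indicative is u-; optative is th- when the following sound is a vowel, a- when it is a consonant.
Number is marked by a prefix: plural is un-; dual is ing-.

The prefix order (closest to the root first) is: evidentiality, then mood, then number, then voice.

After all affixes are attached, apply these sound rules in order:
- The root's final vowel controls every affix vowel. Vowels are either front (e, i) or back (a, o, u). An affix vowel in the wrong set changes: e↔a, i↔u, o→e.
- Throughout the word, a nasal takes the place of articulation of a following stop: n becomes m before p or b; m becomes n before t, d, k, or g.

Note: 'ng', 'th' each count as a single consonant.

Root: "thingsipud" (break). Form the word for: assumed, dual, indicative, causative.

Attach evidentiality assumed ni- → nithingsipud.
Attach mood indicative u- → unithingsipud.
Attach number dual ing- → ingunithingsipud.
Attach voice causative ngi- → ngiingunithingsipud.
Apply vowel harmony: ngiingunithingsipud → nguungunuthingsipud.
Nasal assimilation: no change.

nguungunuthingsipud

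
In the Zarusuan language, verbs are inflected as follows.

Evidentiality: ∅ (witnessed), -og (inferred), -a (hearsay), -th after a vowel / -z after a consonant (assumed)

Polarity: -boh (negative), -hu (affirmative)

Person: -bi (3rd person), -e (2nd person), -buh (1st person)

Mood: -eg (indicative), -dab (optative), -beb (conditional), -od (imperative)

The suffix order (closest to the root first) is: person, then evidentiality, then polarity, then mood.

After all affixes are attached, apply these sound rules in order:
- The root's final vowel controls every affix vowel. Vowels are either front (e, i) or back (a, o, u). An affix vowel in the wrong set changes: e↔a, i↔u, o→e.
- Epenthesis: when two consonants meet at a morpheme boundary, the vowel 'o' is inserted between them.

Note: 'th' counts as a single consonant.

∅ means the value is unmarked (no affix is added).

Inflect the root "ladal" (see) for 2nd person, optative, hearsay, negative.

Attach person 2nd person -e → ladale.
Attach evidentiality hearsay -a → ladalea.
Attach polarity negative -boh → ladaleaboh.
Attach mood optative -dab → ladaleabohdab.
Apply vowel harmony: ladaleabohdab → ladalaabohdab.
Apply epenthesis: ladalaabohdab → ladalaabohodab.

ladalaabohodab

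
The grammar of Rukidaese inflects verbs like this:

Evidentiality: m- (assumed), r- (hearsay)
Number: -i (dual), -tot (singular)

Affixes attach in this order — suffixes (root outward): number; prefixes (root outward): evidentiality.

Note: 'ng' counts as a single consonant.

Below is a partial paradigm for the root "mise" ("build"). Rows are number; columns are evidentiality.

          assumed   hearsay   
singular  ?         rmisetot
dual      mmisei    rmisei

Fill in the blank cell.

mmisetot

Attach number singular -tot → misetot.
Attach evidentiality assumed m- → mmisetot.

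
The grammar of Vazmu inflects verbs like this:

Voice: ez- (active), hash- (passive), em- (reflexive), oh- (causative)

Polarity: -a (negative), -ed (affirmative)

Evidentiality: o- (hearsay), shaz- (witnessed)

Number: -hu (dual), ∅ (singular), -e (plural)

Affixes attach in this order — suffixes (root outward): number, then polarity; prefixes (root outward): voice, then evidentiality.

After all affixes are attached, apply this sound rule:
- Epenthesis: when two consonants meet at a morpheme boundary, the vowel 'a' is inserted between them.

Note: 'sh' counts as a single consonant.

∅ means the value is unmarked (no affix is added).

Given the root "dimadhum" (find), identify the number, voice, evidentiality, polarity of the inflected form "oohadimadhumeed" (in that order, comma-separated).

Segment: o-oh-dimadhum-e-ed.
number: -e → plural.
voice: oh- → causative.
evidentiality: o- → hearsay.
polarity: -ed → affirmative.

plural, causative, hearsay, affirmative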